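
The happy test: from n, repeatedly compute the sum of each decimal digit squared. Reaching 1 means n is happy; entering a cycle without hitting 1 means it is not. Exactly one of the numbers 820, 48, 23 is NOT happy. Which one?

48

820: 820 → 68 → 100 → 1  — reaches 1 (happy)
48: 48 → 80 → 64 → 52 → 29 → 85 → 89 → 145 → 42 → 20 → 4 → 16 → 37 → 58 → 89  — repeats 89 (not happy)
23: 23 → 13 → 10 → 1  — reaches 1 (happy)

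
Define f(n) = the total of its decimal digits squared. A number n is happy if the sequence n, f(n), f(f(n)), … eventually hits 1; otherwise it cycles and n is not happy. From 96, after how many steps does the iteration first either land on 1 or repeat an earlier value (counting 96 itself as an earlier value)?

96 → 9² + 6² = 81 + 36 = 117
117 → 1² + 1² + 7² = 1 + 1 + 49 = 51
51 → 5² + 1² = 25 + 1 = 26
26 → 2² + 6² = 4 + 36 = 40
40 → 4² + 0² = 16 + 0 = 16
16 → 1² + 6² = 1 + 36 = 37
37 → 3² + 7² = 9 + 49 = 58
58 → 5² + 8² = 25 + 64 = 89
89 → 8² + 9² = 64 + 81 = 145
145 → 1² + 4² + 5² = 1 + 16 + 25 = 42
42 → 4² + 2² = 16 + 4 = 20
20 → 2² + 0² = 4 + 0 = 4
4 → 4² = 16  — 16 repeats.
That took 13 steps.

13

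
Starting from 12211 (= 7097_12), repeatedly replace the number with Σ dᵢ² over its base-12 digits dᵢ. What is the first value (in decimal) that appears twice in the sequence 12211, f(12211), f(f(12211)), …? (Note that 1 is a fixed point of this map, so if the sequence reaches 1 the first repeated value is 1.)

12211 = (7,0,9,7)_12 → 179
179 = (1,2,11)_12 → 126
126 = (10,6)_12 → 136
136 = (11,4)_12 → 137
137 = (11,5)_12 → 146
146 = (1,0,2)_12 → 5
5 = (5)_12 → 25
25 = (2,1)_12 → 5  — 5 already appeared earlier.

5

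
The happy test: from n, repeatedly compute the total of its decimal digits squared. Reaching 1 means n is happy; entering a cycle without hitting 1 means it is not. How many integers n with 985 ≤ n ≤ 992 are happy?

985: 985 → 170 → 50 → 25 → 29 → 85 → 89 → 145 → 42 → 20 → 4 → 16 → 37 → 58 → 89  — not happy
986: 986 → 181 → 66 → 72 → 53 → 34 → 25 → 29 → 85 → 89 → 145 → 42 → 20 → 4 → 16 → 37 → 58 → 89  — not happy
987: 987 → 194 → 98 → 145 → 42 → 20 → 4 → 16 → 37 → 58 → 89 → 145  — not happy
988: 988 → 209 → 85 → 89 → 145 → 42 → 20 → 4 → 16 → 37 → 58 → 89  — not happy
989: 989 → 226 → 44 → 32 → 13 → 10 → 1  — happy
990: 990 → 162 → 41 → 17 → 50 → 25 → 29 → 85 → 89 → 145 → 42 → 20 → 4 → 16 → 37 → 58 → 89  — not happy
991: 991 → 163 → 46 → 52 → 29 → 85 → 89 → 145 → 42 → 20 → 4 → 16 → 37 → 58 → 89  — not happy
992: 992 → 166 → 73 → 58 → 89 → 145 → 42 → 20 → 4 → 16 → 37 → 58  — not happy
happy: 989

1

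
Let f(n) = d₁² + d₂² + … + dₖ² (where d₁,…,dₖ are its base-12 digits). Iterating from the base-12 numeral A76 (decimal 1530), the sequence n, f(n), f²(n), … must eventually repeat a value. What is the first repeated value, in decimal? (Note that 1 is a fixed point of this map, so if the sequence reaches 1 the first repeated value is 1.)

1530 = (10,7,6)_12 → 10² + 7² + 6² = 185
185 = (1,3,5)_12 → 1² + 3² + 5² = 35
35 = (2,11)_12 → 2² + 11² = 125
125 = (10,5)_12 → 10² + 5² = 125  — 125 already appeared earlier.

125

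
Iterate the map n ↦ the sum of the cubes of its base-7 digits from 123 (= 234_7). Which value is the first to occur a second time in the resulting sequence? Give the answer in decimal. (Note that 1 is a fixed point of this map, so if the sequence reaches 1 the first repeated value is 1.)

9

123 = (2,3,4)_7 → 2³ + 3³ + 4³ = 8 + 27 + 64 = 99
99 = (2,0,1)_7 → 2³ + 0³ + 1³ = 8 + 0 + 1 = 9
9 = (1,2)_7 → 1³ + 2³ = 1 + 8 = 9  — 9 already appeared earlier.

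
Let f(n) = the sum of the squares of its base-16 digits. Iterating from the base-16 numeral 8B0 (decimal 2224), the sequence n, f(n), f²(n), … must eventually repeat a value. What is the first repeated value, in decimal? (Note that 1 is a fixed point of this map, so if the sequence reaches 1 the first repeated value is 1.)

169

2224 = (8,11,0)_16 → 185
185 = (11,9)_16 → 202
202 = (12,10)_16 → 244
244 = (15,4)_16 → 241
241 = (15,1)_16 → 226
226 = (14,2)_16 → 200
200 = (12,8)_16 → 208
208 = (13,0)_16 → 169
169 = (10,9)_16 → 181
181 = (11,5)_16 → 146
146 = (9,2)_16 → 85
85 = (5,5)_16 → 50
50 = (3,2)_16 → 13
13 = (13)_16 → 169  — 169 already appeared earlier.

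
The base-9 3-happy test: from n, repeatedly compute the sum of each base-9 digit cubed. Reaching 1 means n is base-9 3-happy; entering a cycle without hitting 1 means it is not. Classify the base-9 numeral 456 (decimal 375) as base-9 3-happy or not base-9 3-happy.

base-9 3-happy

375 = (4,5,6)_9 → 4³ + 5³ + 6³ = 64 + 125 + 216 = 405
405 = (5,0,0)_9 → 5³ + 0³ + 0³ = 125 + 0 + 0 = 125
125 = (1,4,8)_9 → 1³ + 4³ + 8³ = 1 + 64 + 512 = 577
577 = (7,1,1)_9 → 7³ + 1³ + 1³ = 343 + 1 + 1 = 345
345 = (4,2,3)_9 → 4³ + 2³ + 3³ = 64 + 8 + 27 = 99
99 = (1,2,0)_9 → 1³ + 2³ + 0³ = 1 + 8 + 0 = 9
9 = (1,0)_9 → 1³ + 0³ = 1 + 0 = 1  — reached 1.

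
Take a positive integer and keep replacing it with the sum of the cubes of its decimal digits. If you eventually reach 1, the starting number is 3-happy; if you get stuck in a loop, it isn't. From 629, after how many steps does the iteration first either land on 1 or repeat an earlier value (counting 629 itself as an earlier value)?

9

629 → 6³ + 2³ + 9³ = 953
953 → 9³ + 5³ + 3³ = 881
881 → 8³ + 8³ + 1³ = 1025
1025 → 1³ + 0³ + 2³ + 5³ = 134
134 → 1³ + 3³ + 4³ = 92
92 → 9³ + 2³ = 737
737 → 7³ + 3³ + 7³ = 713
713 → 7³ + 1³ + 3³ = 371
371 → 3³ + 7³ + 1³ = 371  — 371 repeats.
That took 9 steps.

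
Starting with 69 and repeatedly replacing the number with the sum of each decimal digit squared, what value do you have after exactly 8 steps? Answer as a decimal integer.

89

69 → 6² + 9² = 117
117 → 1² + 1² + 7² = 51
51 → 5² + 1² = 26
26 → 2² + 6² = 40
40 → 4² + 0² = 16
16 → 1² + 6² = 37
37 → 3² + 7² = 58
58 → 5² + 8² = 89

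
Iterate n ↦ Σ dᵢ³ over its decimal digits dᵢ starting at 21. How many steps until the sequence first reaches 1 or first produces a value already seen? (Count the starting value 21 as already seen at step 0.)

21 → 2³ + 1³ = 9
9 → 9³ = 729
729 → 7³ + 2³ + 9³ = 1080
1080 → 1³ + 0³ + 8³ + 0³ = 513
513 → 5³ + 1³ + 3³ = 153
153 → 1³ + 5³ + 3³ = 153  — 153 repeats.
That took 6 steps.

6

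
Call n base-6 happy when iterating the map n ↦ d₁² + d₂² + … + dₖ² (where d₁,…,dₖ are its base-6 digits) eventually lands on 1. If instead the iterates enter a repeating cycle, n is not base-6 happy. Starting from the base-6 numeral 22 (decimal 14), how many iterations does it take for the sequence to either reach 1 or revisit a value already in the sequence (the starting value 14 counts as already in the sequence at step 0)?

14 = (2,2)_6 → 2² + 2² = 4 + 4 = 8
8 = (1,2)_6 → 1² + 2² = 1 + 4 = 5
5 = (5)_6 → 5² = 25
25 = (4,1)_6 → 4² + 1² = 16 + 1 = 17
17 = (2,5)_6 → 2² + 5² = 4 + 25 = 29
29 = (4,5)_6 → 4² + 5² = 16 + 25 = 41
41 = (1,0,5)_6 → 1² + 0² + 5² = 1 + 0 + 25 = 26
26 = (4,2)_6 → 4² + 2² = 16 + 4 = 20
20 = (3,2)_6 → 3² + 2² = 9 + 4 = 13
13 = (2,1)_6 → 2² + 1² = 4 + 1 = 5  — 5 repeats.
That took 10 steps.

10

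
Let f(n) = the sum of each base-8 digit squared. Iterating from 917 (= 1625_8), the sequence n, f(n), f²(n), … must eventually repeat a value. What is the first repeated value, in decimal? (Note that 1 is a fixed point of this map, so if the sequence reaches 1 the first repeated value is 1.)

5

917 = (1,6,2,5)_8 → 1² + 6² + 2² + 5² = 66
66 = (1,0,2)_8 → 1² + 0² + 2² = 5
5 = (5)_8 → 5² = 25
25 = (3,1)_8 → 3² + 1² = 10
10 = (1,2)_8 → 1² + 2² = 5  — 5 already appeared earlier.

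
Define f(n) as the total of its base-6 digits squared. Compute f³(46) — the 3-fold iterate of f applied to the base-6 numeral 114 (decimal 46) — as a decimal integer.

10

46 = (1,1,4)_6 → 1² + 1² + 4² = 18
18 = (3,0)_6 → 3² + 0² = 9
9 = (1,3)_6 → 1² + 3² = 10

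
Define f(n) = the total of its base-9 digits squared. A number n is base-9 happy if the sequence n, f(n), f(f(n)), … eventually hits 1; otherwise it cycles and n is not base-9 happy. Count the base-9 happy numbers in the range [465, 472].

1

465: 465 → 97 → 51 → 61 → 85 → 17 → 65 → 53 → 89 → 65  (repeats 65)
466: 466 → 110 → 14 → 26 → 68 → 74 → 68  (repeats 68)
467: 467 → 125 → 81 → 1  (reaches 1)
468: 468 → 74 → 68 → 74  (repeats 74)
469: 469 → 75 → 73 → 65 → 53 → 89 → 65  (repeats 65)
470: 470 → 78 → 100 → 6 → 36 → 16 → 50 → 50  (repeats 50)
471: 471 → 83 → 5 → 25 → 53 → 89 → 65 → 53  (repeats 53)
472: 472 → 90 → 2 → 4 → 16 → 50 → 50  (repeats 50)
base-9 happy: 467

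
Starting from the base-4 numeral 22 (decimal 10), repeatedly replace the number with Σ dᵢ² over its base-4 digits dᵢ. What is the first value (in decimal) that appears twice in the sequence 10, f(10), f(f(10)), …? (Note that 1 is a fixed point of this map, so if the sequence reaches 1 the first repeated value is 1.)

1

10 = (2,2)_4 → 2² + 2² = 8
8 = (2,0)_4 → 2² + 0² = 4
4 = (1,0)_4 → 1² + 0² = 1  — reached the fixed point 1.
1 → 1, so 1 is the first repeated value.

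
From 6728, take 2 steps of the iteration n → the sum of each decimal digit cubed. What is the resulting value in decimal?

6728 → 1079
1079 → 1073

1073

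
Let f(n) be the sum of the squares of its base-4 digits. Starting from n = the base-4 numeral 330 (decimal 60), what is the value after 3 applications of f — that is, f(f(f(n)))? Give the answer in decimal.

2

60 = (3,3,0)_4 → 3² + 3² + 0² = 9 + 9 + 0 = 18
18 = (1,0,2)_4 → 1² + 0² + 2² = 1 + 0 + 4 = 5
5 = (1,1)_4 → 1² + 1² = 1 + 1 = 2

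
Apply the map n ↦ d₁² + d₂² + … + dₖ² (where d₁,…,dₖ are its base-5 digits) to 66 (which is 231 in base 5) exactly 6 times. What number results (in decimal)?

16

66 = (2,3,1)_5 → 2² + 3² + 1² = 14
14 = (2,4)_5 → 2² + 4² = 20
20 = (4,0)_5 → 4² + 0² = 16
16 = (3,1)_5 → 3² + 1² = 10
10 = (2,0)_5 → 2² + 0² = 4
4 = (4)_5 → 4² = 16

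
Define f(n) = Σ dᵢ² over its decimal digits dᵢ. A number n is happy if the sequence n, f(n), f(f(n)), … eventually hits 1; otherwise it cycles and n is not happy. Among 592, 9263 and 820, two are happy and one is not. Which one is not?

592: 592 → 110 → 2 → 4 → 16 → 37 → 58 → 89 → 145 → 42 → 20 → 4  — repeats 4 (not happy)
9263: 9263 → 130 → 10 → 1  — reaches 1 (happy)
820: 820 → 68 → 100 → 1  — reaches 1 (happy)

592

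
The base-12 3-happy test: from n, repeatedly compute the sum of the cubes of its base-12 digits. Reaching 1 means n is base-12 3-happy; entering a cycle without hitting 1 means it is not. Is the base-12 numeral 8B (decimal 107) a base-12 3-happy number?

107 = (8,11)_12 → 8³ + 11³ = 512 + 1331 = 1843
1843 = (1,0,9,7)_12 → 1³ + 0³ + 9³ + 7³ = 1 + 0 + 729 + 343 = 1073
1073 = (7,5,5)_12 → 7³ + 5³ + 5³ = 343 + 125 + 125 = 593
593 = (4,1,5)_12 → 4³ + 1³ + 5³ = 64 + 1 + 125 = 190
190 = (1,3,10)_12 → 1³ + 3³ + 10³ = 1 + 27 + 1000 = 1028
1028 = (7,1,8)_12 → 7³ + 1³ + 8³ = 343 + 1 + 512 = 856
856 = (5,11,4)_12 → 5³ + 11³ + 4³ = 125 + 1331 + 64 = 1520
1520 = (10,6,8)_12 → 10³ + 6³ + 8³ = 1000 + 216 + 512 = 1728
1728 = (1,0,0,0)_12 → 1³ + 0³ + 0³ + 0³ = 1 + 0 + 0 + 0 = 1  — reached 1.

base-12 3-happy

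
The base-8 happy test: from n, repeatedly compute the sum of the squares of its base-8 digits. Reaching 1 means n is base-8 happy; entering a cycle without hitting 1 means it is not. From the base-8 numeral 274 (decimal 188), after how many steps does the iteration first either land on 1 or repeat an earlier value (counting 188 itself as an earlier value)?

188 = (2,7,4)_8 → 2² + 7² + 4² = 69
69 = (1,0,5)_8 → 1² + 0² + 5² = 26
26 = (3,2)_8 → 3² + 2² = 13
13 = (1,5)_8 → 1² + 5² = 26  — 26 repeats.
That took 4 steps.

4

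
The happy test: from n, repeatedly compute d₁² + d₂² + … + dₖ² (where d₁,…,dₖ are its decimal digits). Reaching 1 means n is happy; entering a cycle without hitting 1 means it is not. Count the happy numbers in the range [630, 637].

3

630: 630 → 45 → 41 → 17 → 50 → 25 → 29 → 85 → 89 → 145 → 42 → 20 → 4 → 16 → 37 → 58 → 89  — not happy
631: 631 → 46 → 52 → 29 → 85 → 89 → 145 → 42 → 20 → 4 → 16 → 37 → 58 → 89  — not happy
632: 632 → 49 → 97 → 130 → 10 → 1  — happy
633: 633 → 54 → 41 → 17 → 50 → 25 → 29 → 85 → 89 → 145 → 42 → 20 → 4 → 16 → 37 → 58 → 89  — not happy
634: 634 → 61 → 37 → 58 → 89 → 145 → 42 → 20 → 4 → 16 → 37  — not happy
635: 635 → 70 → 49 → 97 → 130 → 10 → 1  — happy
636: 636 → 81 → 65 → 61 → 37 → 58 → 89 → 145 → 42 → 20 → 4 → 16 → 37  — not happy
637: 637 → 94 → 97 → 130 → 10 → 1  — happy
happy: 632, 635, 637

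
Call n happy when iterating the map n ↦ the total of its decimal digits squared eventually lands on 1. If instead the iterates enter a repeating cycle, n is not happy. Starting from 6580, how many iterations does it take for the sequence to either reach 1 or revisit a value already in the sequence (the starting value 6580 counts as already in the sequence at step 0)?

15

6580 → 6² + 5² + 8² + 0² = 36 + 25 + 64 + 0 = 125
125 → 1² + 2² + 5² = 1 + 4 + 25 = 30
30 → 3² + 0² = 9 + 0 = 9
9 → 9² = 81
81 → 8² + 1² = 64 + 1 = 65
65 → 6² + 5² = 36 + 25 = 61
61 → 6² + 1² = 36 + 1 = 37
37 → 3² + 7² = 9 + 49 = 58
58 → 5² + 8² = 25 + 64 = 89
89 → 8² + 9² = 64 + 81 = 145
145 → 1² + 4² + 5² = 1 + 16 + 25 = 42
42 → 4² + 2² = 16 + 4 = 20
20 → 2² + 0² = 4 + 0 = 4
4 → 4² = 16
16 → 1² + 6² = 1 + 36 = 37  — 37 repeats.
That took 15 steps.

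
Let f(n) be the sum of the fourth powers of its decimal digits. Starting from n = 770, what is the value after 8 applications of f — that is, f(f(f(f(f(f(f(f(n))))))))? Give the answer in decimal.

4338

770 → 7⁴ + 7⁴ + 0⁴ = 2401 + 2401 + 0 = 4802
4802 → 4⁴ + 8⁴ + 0⁴ + 2⁴ = 256 + 4096 + 0 + 16 = 4368
4368 → 4⁴ + 3⁴ + 6⁴ + 8⁴ = 256 + 81 + 1296 + 4096 = 5729
5729 → 5⁴ + 7⁴ + 2⁴ + 9⁴ = 625 + 2401 + 16 + 6561 = 9603
9603 → 9⁴ + 6⁴ + 0⁴ + 3⁴ = 6561 + 1296 + 0 + 81 = 7938
7938 → 7⁴ + 9⁴ + 3⁴ + 8⁴ = 2401 + 6561 + 81 + 4096 = 13139
13139 → 1⁴ + 3⁴ + 1⁴ + 3⁴ + 9⁴ = 1 + 81 + 1 + 81 + 6561 = 6725
6725 → 6⁴ + 7⁴ + 2⁴ + 5⁴ = 1296 + 2401 + 16 + 625 = 4338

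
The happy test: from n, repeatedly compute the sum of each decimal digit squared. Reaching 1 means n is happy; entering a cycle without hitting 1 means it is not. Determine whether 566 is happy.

happy

566 → 5² + 6² + 6² = 25 + 36 + 36 = 97
97 → 9² + 7² = 81 + 49 = 130
130 → 1² + 3² + 0² = 1 + 9 + 0 = 10
10 → 1² + 0² = 1 + 0 = 1  — reached 1.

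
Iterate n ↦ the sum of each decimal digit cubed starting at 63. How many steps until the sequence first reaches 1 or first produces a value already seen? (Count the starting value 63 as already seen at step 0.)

63 → 6³ + 3³ = 243
243 → 2³ + 4³ + 3³ = 99
99 → 9³ + 9³ = 1458
1458 → 1³ + 4³ + 5³ + 8³ = 702
702 → 7³ + 0³ + 2³ = 351
351 → 3³ + 5³ + 1³ = 153
153 → 1³ + 5³ + 3³ = 153  — 153 repeats.
That took 7 steps.

7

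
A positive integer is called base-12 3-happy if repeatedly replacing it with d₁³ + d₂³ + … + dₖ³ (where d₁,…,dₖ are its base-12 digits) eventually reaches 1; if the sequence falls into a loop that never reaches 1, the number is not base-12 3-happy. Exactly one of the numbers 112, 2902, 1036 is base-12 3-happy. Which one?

2902

112: 112 → 793 → 342 → 288 → 8 → 512 → 755 → 1464 → 1008 → 343 → 415 → 1351 → 1136 → 1855 → 1344 → 793  — repeats 793 (not base-12 3-happy)
2902: 2902 → 1514 → 1224 → 728 → 637 → 190 → 1028 → 856 → 1520 → 1728 → 1  — reaches 1 (base-12 3-happy)
1036: 1036 → 415 → 1351 → 1136 → 1855 → 1344 → 793 → 342 → 288 → 8 → 512 → 755 → 1464 → 1008 → 343 → 415  — repeats 415 (not base-12 3-happy)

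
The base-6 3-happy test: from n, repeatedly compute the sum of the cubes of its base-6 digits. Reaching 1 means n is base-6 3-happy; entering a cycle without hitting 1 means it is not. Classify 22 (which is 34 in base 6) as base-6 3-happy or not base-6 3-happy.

base-6 3-happy

22 = (3,4)_6 → 3³ + 4³ = 27 + 64 = 91
91 = (2,3,1)_6 → 2³ + 3³ + 1³ = 8 + 27 + 1 = 36
36 = (1,0,0)_6 → 1³ + 0³ + 0³ = 1 + 0 + 0 = 1  — reached 1.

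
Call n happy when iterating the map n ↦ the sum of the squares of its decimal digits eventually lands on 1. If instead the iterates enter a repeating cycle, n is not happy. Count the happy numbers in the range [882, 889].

882: 882 → 132 → 14 → 17 → 50 → 25 → 29 → 85 → 89 → 145 → 42 → 20 → 4 → 16 → 37 → 58 → 89  — not happy
883: 883 → 137 → 59 → 106 → 37 → 58 → 89 → 145 → 42 → 20 → 4 → 16 → 37  — not happy
884: 884 → 144 → 33 → 18 → 65 → 61 → 37 → 58 → 89 → 145 → 42 → 20 → 4 → 16 → 37  — not happy
885: 885 → 153 → 35 → 34 → 25 → 29 → 85 → 89 → 145 → 42 → 20 → 4 → 16 → 37 → 58 → 89  — not happy
886: 886 → 164 → 53 → 34 → 25 → 29 → 85 → 89 → 145 → 42 → 20 → 4 → 16 → 37 → 58 → 89  — not happy
887: 887 → 177 → 99 → 162 → 41 → 17 → 50 → 25 → 29 → 85 → 89 → 145 → 42 → 20 → 4 → 16 → 37 → 58 → 89  — not happy
888: 888 → 192 → 86 → 100 → 1  — happy
889: 889 → 209 → 85 → 89 → 145 → 42 → 20 → 4 → 16 → 37 → 58 → 89  — not happy
happy: 888

1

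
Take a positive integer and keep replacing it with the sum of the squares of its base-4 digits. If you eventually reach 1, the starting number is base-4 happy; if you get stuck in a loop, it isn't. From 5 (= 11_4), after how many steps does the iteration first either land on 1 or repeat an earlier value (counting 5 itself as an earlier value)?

5 = (1,1)_4 → 1² + 1² = 1 + 1 = 2
2 = (2)_4 → 2² = 4
4 = (1,0)_4 → 1² + 0² = 1 + 0 = 1  — reached 1.
That took 3 steps.

3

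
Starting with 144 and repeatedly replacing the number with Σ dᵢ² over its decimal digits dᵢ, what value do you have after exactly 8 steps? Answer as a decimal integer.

144 → 1² + 4² + 4² = 1 + 16 + 16 = 33
33 → 3² + 3² = 9 + 9 = 18
18 → 1² + 8² = 1 + 64 = 65
65 → 6² + 5² = 36 + 25 = 61
61 → 6² + 1² = 36 + 1 = 37
37 → 3² + 7² = 9 + 49 = 58
58 → 5² + 8² = 25 + 64 = 89
89 → 8² + 9² = 64 + 81 = 145

145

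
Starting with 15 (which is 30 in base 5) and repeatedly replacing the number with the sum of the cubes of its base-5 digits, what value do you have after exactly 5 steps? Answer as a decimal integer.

15 = (3,0)_5 → 3³ + 0³ = 27 + 0 = 27
27 = (1,0,2)_5 → 1³ + 0³ + 2³ = 1 + 0 + 8 = 9
9 = (1,4)_5 → 1³ + 4³ = 1 + 64 = 65
65 = (2,3,0)_5 → 2³ + 3³ + 0³ = 8 + 27 + 0 = 35
35 = (1,2,0)_5 → 1³ + 2³ + 0³ = 1 + 8 + 0 = 9

9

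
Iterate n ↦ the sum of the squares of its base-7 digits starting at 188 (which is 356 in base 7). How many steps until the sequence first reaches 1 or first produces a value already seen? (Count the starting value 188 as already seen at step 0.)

188 = (3,5,6)_7 → 3² + 5² + 6² = 70
70 = (1,3,0)_7 → 1² + 3² + 0² = 10
10 = (1,3)_7 → 1² + 3² = 10  — 10 repeats.
That took 3 steps.

3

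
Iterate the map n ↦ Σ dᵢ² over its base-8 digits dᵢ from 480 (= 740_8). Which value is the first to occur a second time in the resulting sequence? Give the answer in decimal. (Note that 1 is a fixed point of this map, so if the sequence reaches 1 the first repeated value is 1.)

480 = (7,4,0)_8 → 7² + 4² + 0² = 65
65 = (1,0,1)_8 → 1² + 0² + 1² = 2
2 = (2)_8 → 2² = 4
4 = (4)_8 → 4² = 16
16 = (2,0)_8 → 2² + 0² = 4  — 4 already appeared earlier.

4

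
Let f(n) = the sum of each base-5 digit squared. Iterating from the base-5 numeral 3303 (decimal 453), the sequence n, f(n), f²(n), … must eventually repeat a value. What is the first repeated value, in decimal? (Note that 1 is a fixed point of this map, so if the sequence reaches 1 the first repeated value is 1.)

1

453 = (3,3,0,3)_5 → 3² + 3² + 0² + 3² = 27
27 = (1,0,2)_5 → 1² + 0² + 2² = 5
5 = (1,0)_5 → 1² + 0² = 1  — reached the fixed point 1.
1 → 1, so 1 is the first repeated value.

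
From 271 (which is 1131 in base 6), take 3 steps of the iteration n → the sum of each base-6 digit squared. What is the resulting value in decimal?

16

271 = (1,1,3,1)_6 → 1² + 1² + 3² + 1² = 12
12 = (2,0)_6 → 2² + 0² = 4
4 = (4)_6 → 4² = 16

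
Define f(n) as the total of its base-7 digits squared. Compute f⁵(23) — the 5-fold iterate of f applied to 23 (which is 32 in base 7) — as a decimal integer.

13

23 = (3,2)_7 → 3² + 2² = 13
13 = (1,6)_7 → 1² + 6² = 37
37 = (5,2)_7 → 5² + 2² = 29
29 = (4,1)_7 → 4² + 1² = 17
17 = (2,3)_7 → 2² + 3² = 13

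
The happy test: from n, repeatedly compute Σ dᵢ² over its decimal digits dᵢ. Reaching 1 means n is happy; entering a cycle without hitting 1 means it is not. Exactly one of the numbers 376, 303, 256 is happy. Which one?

376: 376 → 94 → 97 → 130 → 10 → 1  — reaches 1 (happy)
303: 303 → 18 → 65 → 61 → 37 → 58 → 89 → 145 → 42 → 20 → 4 → 16 → 37  — repeats 37 (not happy)
256: 256 → 65 → 61 → 37 → 58 → 89 → 145 → 42 → 20 → 4 → 16 → 37  — repeats 37 (not happy)

376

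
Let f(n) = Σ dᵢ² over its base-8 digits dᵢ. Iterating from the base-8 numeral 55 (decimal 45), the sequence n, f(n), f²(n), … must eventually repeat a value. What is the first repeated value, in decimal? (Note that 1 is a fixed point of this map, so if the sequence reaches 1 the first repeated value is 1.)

45 = (5,5)_8 → 5² + 5² = 25 + 25 = 50
50 = (6,2)_8 → 6² + 2² = 36 + 4 = 40
40 = (5,0)_8 → 5² + 0² = 25 + 0 = 25
25 = (3,1)_8 → 3² + 1² = 9 + 1 = 10
10 = (1,2)_8 → 1² + 2² = 1 + 4 = 5
5 = (5)_8 → 5² = 25  — 25 already appeared earlier.

25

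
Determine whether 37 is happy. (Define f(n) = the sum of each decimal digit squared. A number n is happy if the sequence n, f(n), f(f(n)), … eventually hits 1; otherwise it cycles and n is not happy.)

not happy

37 → 3² + 7² = 58
58 → 5² + 8² = 89
89 → 8² + 9² = 145
145 → 1² + 4² + 5² = 42
42 → 4² + 2² = 20
20 → 2² + 0² = 4
4 → 4² = 16
16 → 1² + 6² = 37  — 37 already seen; the sequence cycles without reaching 1.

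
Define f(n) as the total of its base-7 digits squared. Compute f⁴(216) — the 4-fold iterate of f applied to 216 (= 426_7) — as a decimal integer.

216 = (4,2,6)_7 → 56
56 = (1,1,0)_7 → 2
2 = (2)_7 → 4
4 = (4)_7 → 16

16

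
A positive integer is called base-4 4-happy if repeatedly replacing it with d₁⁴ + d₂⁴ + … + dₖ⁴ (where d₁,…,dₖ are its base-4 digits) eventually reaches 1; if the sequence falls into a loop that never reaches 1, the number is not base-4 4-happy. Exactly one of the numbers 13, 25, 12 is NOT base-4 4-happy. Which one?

13: 13 → 82 → 18 → 17 → 2 → 16 → 1  — reaches 1 (base-4 4-happy)
25: 25 → 18 → 17 → 2 → 16 → 1  — reaches 1 (base-4 4-happy)
12: 12 → 81 → 3 → 81  — repeats 81 (not base-4 4-happy)

12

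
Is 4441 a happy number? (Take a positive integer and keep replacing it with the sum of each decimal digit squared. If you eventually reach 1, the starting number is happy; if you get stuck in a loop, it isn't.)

happy

4441 → 4² + 4² + 4² + 1² = 49
49 → 4² + 9² = 97
97 → 9² + 7² = 130
130 → 1² + 3² + 0² = 10
10 → 1² + 0² = 1  — reached 1.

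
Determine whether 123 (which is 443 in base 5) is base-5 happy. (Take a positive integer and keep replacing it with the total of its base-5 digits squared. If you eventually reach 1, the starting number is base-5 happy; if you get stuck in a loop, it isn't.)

123 = (4,4,3)_5 → 4² + 4² + 3² = 16 + 16 + 9 = 41
41 = (1,3,1)_5 → 1² + 3² + 1² = 1 + 9 + 1 = 11
11 = (2,1)_5 → 2² + 1² = 4 + 1 = 5
5 = (1,0)_5 → 1² + 0² = 1 + 0 = 1  — reached 1.

base-5 happy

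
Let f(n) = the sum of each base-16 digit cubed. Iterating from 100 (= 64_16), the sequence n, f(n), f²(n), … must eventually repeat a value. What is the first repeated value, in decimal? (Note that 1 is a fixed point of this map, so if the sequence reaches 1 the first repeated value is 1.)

100 = (6,4)_16 → 6³ + 4³ = 216 + 64 = 280
280 = (1,1,8)_16 → 1³ + 1³ + 8³ = 1 + 1 + 512 = 514
514 = (2,0,2)_16 → 2³ + 0³ + 2³ = 8 + 0 + 8 = 16
16 = (1,0)_16 → 1³ + 0³ = 1 + 0 = 1  — reached the fixed point 1.
1 → 1, so 1 is the first repeated value.

1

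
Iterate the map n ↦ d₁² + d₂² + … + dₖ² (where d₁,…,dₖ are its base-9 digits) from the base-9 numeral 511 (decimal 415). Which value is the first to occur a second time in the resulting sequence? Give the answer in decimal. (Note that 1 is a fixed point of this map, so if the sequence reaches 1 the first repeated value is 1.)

415 = (5,1,1)_9 → 27
27 = (3,0)_9 → 9
9 = (1,0)_9 → 1  — reached the fixed point 1.
1 → 1, so 1 is the first repeated value.

1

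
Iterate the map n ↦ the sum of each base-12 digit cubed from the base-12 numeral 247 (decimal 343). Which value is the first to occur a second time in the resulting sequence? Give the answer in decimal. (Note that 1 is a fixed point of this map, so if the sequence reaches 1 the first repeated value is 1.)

343

343 = (2,4,7)_12 → 2³ + 4³ + 7³ = 415
415 = (2,10,7)_12 → 2³ + 10³ + 7³ = 1351
1351 = (9,4,7)_12 → 9³ + 4³ + 7³ = 1136
1136 = (7,10,8)_12 → 7³ + 10³ + 8³ = 1855
1855 = (1,0,10,7)_12 → 1³ + 0³ + 10³ + 7³ = 1344
1344 = (9,4,0)_12 → 9³ + 4³ + 0³ = 793
793 = (5,6,1)_12 → 5³ + 6³ + 1³ = 342
342 = (2,4,6)_12 → 2³ + 4³ + 6³ = 288
288 = (2,0,0)_12 → 2³ + 0³ + 0³ = 8
8 = (8)_12 → 8³ = 512
512 = (3,6,8)_12 → 3³ + 6³ + 8³ = 755
755 = (5,2,11)_12 → 5³ + 2³ + 11³ = 1464
1464 = (10,2,0)_12 → 10³ + 2³ + 0³ = 1008
1008 = (7,0,0)_12 → 7³ + 0³ + 0³ = 343  — 343 already appeared earlier.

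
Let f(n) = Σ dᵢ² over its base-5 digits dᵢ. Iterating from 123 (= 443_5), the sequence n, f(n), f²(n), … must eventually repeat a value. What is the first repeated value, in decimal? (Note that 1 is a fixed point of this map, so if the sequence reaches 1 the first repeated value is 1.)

1

123 = (4,4,3)_5 → 4² + 4² + 3² = 16 + 16 + 9 = 41
41 = (1,3,1)_5 → 1² + 3² + 1² = 1 + 9 + 1 = 11
11 = (2,1)_5 → 2² + 1² = 4 + 1 = 5
5 = (1,0)_5 → 1² + 0² = 1 + 0 = 1  — reached the fixed point 1.
1 → 1, so 1 is the first repeated value.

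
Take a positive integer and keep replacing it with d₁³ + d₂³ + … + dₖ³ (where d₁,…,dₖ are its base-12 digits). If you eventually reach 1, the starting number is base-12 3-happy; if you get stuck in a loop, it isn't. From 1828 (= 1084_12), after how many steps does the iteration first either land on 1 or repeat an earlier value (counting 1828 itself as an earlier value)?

1828 = (1,0,8,4)_12 → 1³ + 0³ + 8³ + 4³ = 1 + 0 + 512 + 64 = 577
577 = (4,0,1)_12 → 4³ + 0³ + 1³ = 64 + 0 + 1 = 65
65 = (5,5)_12 → 5³ + 5³ = 125 + 125 = 250
250 = (1,8,10)_12 → 1³ + 8³ + 10³ = 1 + 512 + 1000 = 1513
1513 = (10,6,1)_12 → 10³ + 6³ + 1³ = 1000 + 216 + 1 = 1217
1217 = (8,5,5)_12 → 8³ + 5³ + 5³ = 512 + 125 + 125 = 762
762 = (5,3,6)_12 → 5³ + 3³ + 6³ = 125 + 27 + 216 = 368
368 = (2,6,8)_12 → 2³ + 6³ + 8³ = 8 + 216 + 512 = 736
736 = (5,1,4)_12 → 5³ + 1³ + 4³ = 125 + 1 + 64 = 190
190 = (1,3,10)_12 → 1³ + 3³ + 10³ = 1 + 27 + 1000 = 1028
1028 = (7,1,8)_12 → 7³ + 1³ + 8³ = 343 + 1 + 512 = 856
856 = (5,11,4)_12 → 5³ + 11³ + 4³ = 125 + 1331 + 64 = 1520
1520 = (10,6,8)_12 → 10³ + 6³ + 8³ = 1000 + 216 + 512 = 1728
1728 = (1,0,0,0)_12 → 1³ + 0³ + 0³ + 0³ = 1 + 0 + 0 + 0 = 1  — reached 1.
That took 14 steps.

14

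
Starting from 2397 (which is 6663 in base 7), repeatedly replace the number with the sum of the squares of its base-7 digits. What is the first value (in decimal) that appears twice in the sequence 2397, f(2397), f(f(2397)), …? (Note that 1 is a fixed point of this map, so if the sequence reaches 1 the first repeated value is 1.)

45

2397 = (6,6,6,3)_7 → 6² + 6² + 6² + 3² = 36 + 36 + 36 + 9 = 117
117 = (2,2,5)_7 → 2² + 2² + 5² = 4 + 4 + 25 = 33
33 = (4,5)_7 → 4² + 5² = 16 + 25 = 41
41 = (5,6)_7 → 5² + 6² = 25 + 36 = 61
61 = (1,1,5)_7 → 1² + 1² + 5² = 1 + 1 + 25 = 27
27 = (3,6)_7 → 3² + 6² = 9 + 36 = 45
45 = (6,3)_7 → 6² + 3² = 36 + 9 = 45  — 45 already appeared earlier.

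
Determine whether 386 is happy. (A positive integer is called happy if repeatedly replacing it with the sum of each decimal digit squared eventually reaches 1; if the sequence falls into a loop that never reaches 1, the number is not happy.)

happy

386 → 3² + 8² + 6² = 109
109 → 1² + 0² + 9² = 82
82 → 8² + 2² = 68
68 → 6² + 8² = 100
100 → 1² + 0² + 0² = 1  — reached 1.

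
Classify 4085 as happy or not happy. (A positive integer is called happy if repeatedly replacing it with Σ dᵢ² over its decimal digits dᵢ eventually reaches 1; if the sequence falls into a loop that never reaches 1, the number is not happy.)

not happy

4085 → 4² + 0² + 8² + 5² = 105
105 → 1² + 0² + 5² = 26
26 → 2² + 6² = 40
40 → 4² + 0² = 16
16 → 1² + 6² = 37
37 → 3² + 7² = 58
58 → 5² + 8² = 89
89 → 8² + 9² = 145
145 → 1² + 4² + 5² = 42
42 → 4² + 2² = 20
20 → 2² + 0² = 4
4 → 4² = 16  — 16 already seen; the sequence cycles without reaching 1.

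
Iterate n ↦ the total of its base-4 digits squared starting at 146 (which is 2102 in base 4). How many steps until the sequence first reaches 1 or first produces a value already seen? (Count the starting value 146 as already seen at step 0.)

5

146 = (2,1,0,2)_4 → 2² + 1² + 0² + 2² = 9
9 = (2,1)_4 → 2² + 1² = 5
5 = (1,1)_4 → 1² + 1² = 2
2 = (2)_4 → 2² = 4
4 = (1,0)_4 → 1² + 0² = 1  — reached 1.
That took 5 steps.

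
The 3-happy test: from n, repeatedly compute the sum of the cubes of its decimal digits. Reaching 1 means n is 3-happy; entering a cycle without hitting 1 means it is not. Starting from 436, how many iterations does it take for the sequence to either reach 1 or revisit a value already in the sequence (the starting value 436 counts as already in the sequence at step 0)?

436 → 4³ + 3³ + 6³ = 307
307 → 3³ + 0³ + 7³ = 370
370 → 3³ + 7³ + 0³ = 370  — 370 repeats.
That took 3 steps.

3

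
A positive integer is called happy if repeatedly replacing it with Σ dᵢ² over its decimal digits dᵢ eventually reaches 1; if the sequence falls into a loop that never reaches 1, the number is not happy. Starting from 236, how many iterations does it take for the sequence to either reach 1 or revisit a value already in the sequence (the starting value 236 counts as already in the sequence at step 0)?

236 → 2² + 3² + 6² = 49
49 → 4² + 9² = 97
97 → 9² + 7² = 130
130 → 1² + 3² + 0² = 10
10 → 1² + 0² = 1  — reached 1.
That took 5 steps.

5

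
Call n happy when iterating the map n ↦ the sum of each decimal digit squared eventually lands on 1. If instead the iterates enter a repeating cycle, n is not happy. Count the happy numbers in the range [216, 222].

1

216: 216 → 41 → 17 → 50 → 25 → 29 → 85 → 89 → 145 → 42 → 20 → 4 → 16 → 37 → 58 → 89  — not happy
217: 217 → 54 → 41 → 17 → 50 → 25 → 29 → 85 → 89 → 145 → 42 → 20 → 4 → 16 → 37 → 58 → 89  — not happy
218: 218 → 69 → 117 → 51 → 26 → 40 → 16 → 37 → 58 → 89 → 145 → 42 → 20 → 4 → 16  — not happy
219: 219 → 86 → 100 → 1  — happy
220: 220 → 8 → 64 → 52 → 29 → 85 → 89 → 145 → 42 → 20 → 4 → 16 → 37 → 58 → 89  — not happy
221: 221 → 9 → 81 → 65 → 61 → 37 → 58 → 89 → 145 → 42 → 20 → 4 → 16 → 37  — not happy
222: 222 → 12 → 5 → 25 → 29 → 85 → 89 → 145 → 42 → 20 → 4 → 16 → 37 → 58 → 89  — not happy
happy: 219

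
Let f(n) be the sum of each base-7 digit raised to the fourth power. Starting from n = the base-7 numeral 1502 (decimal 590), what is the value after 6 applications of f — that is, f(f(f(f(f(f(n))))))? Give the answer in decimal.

590 = (1,5,0,2)_7 → 642
642 = (1,6,0,5)_7 → 1922
1922 = (5,4,1,4)_7 → 1138
1138 = (3,2,1,4)_7 → 354
354 = (1,0,1,4)_7 → 258
258 = (5,1,6)_7 → 1922

1922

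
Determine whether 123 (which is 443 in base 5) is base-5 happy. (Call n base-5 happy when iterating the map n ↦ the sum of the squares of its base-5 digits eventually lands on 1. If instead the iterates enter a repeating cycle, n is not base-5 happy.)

base-5 happy

123 = (4,4,3)_5 → 4² + 4² + 3² = 16 + 16 + 9 = 41
41 = (1,3,1)_5 → 1² + 3² + 1² = 1 + 9 + 1 = 11
11 = (2,1)_5 → 2² + 1² = 4 + 1 = 5
5 = (1,0)_5 → 1² + 0² = 1 + 0 = 1  — reached 1.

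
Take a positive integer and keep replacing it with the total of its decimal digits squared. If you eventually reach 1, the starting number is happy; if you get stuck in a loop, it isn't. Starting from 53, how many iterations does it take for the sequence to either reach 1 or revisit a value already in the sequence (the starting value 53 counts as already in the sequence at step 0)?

13

53 → 5² + 3² = 34
34 → 3² + 4² = 25
25 → 2² + 5² = 29
29 → 2² + 9² = 85
85 → 8² + 5² = 89
89 → 8² + 9² = 145
145 → 1² + 4² + 5² = 42
42 → 4² + 2² = 20
20 → 2² + 0² = 4
4 → 4² = 16
16 → 1² + 6² = 37
37 → 3² + 7² = 58
58 → 5² + 8² = 89  — 89 repeats.
That took 13 steps.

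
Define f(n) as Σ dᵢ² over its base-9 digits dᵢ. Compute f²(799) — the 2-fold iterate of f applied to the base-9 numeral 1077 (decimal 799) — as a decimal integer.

799 = (1,0,7,7)_9 → 1² + 0² + 7² + 7² = 1 + 0 + 49 + 49 = 99
99 = (1,2,0)_9 → 1² + 2² + 0² = 1 + 4 + 0 = 5

5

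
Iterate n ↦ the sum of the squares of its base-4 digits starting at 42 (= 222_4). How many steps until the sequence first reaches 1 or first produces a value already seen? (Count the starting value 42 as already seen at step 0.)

6

42 = (2,2,2)_4 → 2² + 2² + 2² = 4 + 4 + 4 = 12
12 = (3,0)_4 → 3² + 0² = 9 + 0 = 9
9 = (2,1)_4 → 2² + 1² = 4 + 1 = 5
5 = (1,1)_4 → 1² + 1² = 1 + 1 = 2
2 = (2)_4 → 2² = 4
4 = (1,0)_4 → 1² + 0² = 1 + 0 = 1  — reached 1.
That took 6 steps.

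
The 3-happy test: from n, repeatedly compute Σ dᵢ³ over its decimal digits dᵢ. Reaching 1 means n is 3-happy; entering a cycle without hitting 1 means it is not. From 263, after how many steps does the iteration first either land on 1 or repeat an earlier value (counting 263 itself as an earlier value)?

7

263 → 2³ + 6³ + 3³ = 251
251 → 2³ + 5³ + 1³ = 134
134 → 1³ + 3³ + 4³ = 92
92 → 9³ + 2³ = 737
737 → 7³ + 3³ + 7³ = 713
713 → 7³ + 1³ + 3³ = 371
371 → 3³ + 7³ + 1³ = 371  — 371 repeats.
That took 7 steps.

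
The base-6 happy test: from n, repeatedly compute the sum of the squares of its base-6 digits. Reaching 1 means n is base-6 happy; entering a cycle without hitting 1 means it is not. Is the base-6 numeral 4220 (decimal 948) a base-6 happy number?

948 = (4,2,2,0)_6 → 4² + 2² + 2² + 0² = 16 + 4 + 4 + 0 = 24
24 = (4,0)_6 → 4² + 0² = 16 + 0 = 16
16 = (2,4)_6 → 2² + 4² = 4 + 16 = 20
20 = (3,2)_6 → 3² + 2² = 9 + 4 = 13
13 = (2,1)_6 → 2² + 1² = 4 + 1 = 5
5 = (5)_6 → 5² = 25
25 = (4,1)_6 → 4² + 1² = 16 + 1 = 17
17 = (2,5)_6 → 2² + 5² = 4 + 25 = 29
29 = (4,5)_6 → 4² + 5² = 16 + 25 = 41
41 = (1,0,5)_6 → 1² + 0² + 5² = 1 + 0 + 25 = 26
26 = (4,2)_6 → 4² + 2² = 16 + 4 = 20  — 20 already seen; the sequence cycles without reaching 1.

not base-6 happy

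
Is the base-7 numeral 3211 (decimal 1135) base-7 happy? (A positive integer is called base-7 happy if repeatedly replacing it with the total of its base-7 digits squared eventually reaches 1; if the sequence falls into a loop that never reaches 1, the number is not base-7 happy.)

not base-7 happy

1135 = (3,2,1,1)_7 → 3² + 2² + 1² + 1² = 9 + 4 + 1 + 1 = 15
15 = (2,1)_7 → 2² + 1² = 4 + 1 = 5
5 = (5)_7 → 5² = 25
25 = (3,4)_7 → 3² + 4² = 9 + 16 = 25  — 25 already seen; the sequence cycles without reaching 1.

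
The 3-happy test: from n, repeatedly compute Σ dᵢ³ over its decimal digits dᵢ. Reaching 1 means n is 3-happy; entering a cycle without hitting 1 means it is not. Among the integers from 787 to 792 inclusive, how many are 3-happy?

1

787: 787 → 1198 → 1243 → 100 → 1  — 3-happy
788: 788 → 1367 → 587 → 980 → 1241 → 74 → 407 → 407  — not 3-happy
789: 789 → 1584 → 702 → 351 → 153 → 153  — not 3-happy
790: 790 → 1072 → 352 → 160 → 217 → 352  — not 3-happy
791: 791 → 1073 → 371 → 371  — not 3-happy
792: 792 → 1080 → 513 → 153 → 153  — not 3-happy
3-happy: 787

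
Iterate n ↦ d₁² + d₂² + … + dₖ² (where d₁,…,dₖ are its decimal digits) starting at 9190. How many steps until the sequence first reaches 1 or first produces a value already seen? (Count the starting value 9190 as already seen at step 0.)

14

9190 → 163
163 → 46
46 → 52
52 → 29
29 → 85
85 → 89
89 → 145
145 → 42
42 → 20
20 → 4
4 → 16
16 → 37
37 → 58
58 → 89  — 89 repeats.
That took 14 steps.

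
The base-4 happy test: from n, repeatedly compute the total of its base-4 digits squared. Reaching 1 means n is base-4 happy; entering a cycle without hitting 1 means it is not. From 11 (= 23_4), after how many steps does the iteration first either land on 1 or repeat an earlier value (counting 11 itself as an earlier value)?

11 = (2,3)_4 → 2² + 3² = 4 + 9 = 13
13 = (3,1)_4 → 3² + 1² = 9 + 1 = 10
10 = (2,2)_4 → 2² + 2² = 4 + 4 = 8
8 = (2,0)_4 → 2² + 0² = 4 + 0 = 4
4 = (1,0)_4 → 1² + 0² = 1 + 0 = 1  — reached 1.
That took 5 steps.

5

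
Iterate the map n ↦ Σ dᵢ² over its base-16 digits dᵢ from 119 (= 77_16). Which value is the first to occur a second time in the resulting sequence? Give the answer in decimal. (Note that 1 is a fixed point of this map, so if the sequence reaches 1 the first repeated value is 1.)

1

119 = (7,7)_16 → 7² + 7² = 98
98 = (6,2)_16 → 6² + 2² = 40
40 = (2,8)_16 → 2² + 8² = 68
68 = (4,4)_16 → 4² + 4² = 32
32 = (2,0)_16 → 2² + 0² = 4
4 = (4)_16 → 4² = 16
16 = (1,0)_16 → 1² + 0² = 1  — reached the fixed point 1.
1 → 1, so 1 is the first repeated value.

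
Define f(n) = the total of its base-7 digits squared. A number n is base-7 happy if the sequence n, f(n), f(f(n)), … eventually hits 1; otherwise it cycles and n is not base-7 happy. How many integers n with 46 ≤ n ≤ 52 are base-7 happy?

1

46: 46 → 52 → 10 → 10  (repeats 10)
47: 47 → 61 → 27 → 45 → 45  (repeats 45)
48: 48 → 72 → 14 → 4 → 16 → 8 → 2 → 4  (repeats 4)
49: 49 → 1  (reaches 1)
50: 50 → 2 → 4 → 16 → 8 → 2  (repeats 2)
51: 51 → 5 → 25 → 25  (repeats 25)
52: 52 → 10 → 10  (repeats 10)
base-7 happy: 49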